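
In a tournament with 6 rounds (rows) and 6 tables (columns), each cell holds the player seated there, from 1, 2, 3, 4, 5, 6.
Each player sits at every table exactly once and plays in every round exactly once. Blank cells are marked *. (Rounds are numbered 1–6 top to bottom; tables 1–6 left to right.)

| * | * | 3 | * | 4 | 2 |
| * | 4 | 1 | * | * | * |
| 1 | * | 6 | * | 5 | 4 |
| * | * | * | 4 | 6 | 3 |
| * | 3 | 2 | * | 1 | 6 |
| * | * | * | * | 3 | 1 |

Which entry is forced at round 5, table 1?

Round 2, table 5: round 2 has {1, 4} and table 5 has {1, 3, 4, 5, 6}, leaving only 2.
Round 2, table 6: round 2 has {1, 2, 4} and table 6 has {1, 2, 3, 4, 6}, leaving only 5.
Round 3, table 2: round 3 has {1, 4, 5, 6} and table 2 has {3, 4}, leaving only 2.
Round 3, table 4: round 3 has {1, 2, 4, 5, 6} and table 4 has {4}, leaving only 3.
Round 2, table 4: round 2 has {1, 2, 4, 5} and table 4 has {3, 4}, leaving only 6.
Round 2, table 1: round 2 has {1, 2, 4, 5, 6} and table 1 has {1}, leaving only 3.
Round 4, table 3: round 4 has {3, 4, 6} and table 3 has {1, 2, 3, 6}, leaving only 5.
Round 4, table 1: round 4 has {3, 4, 5, 6} and table 1 has {1, 3}, leaving only 2.
Round 4, table 2: round 4 has {2, 3, 4, 5, 6} and table 2 has {2, 3, 4}, leaving only 1.
Round 5, table 4: round 5 has {1, 2, 3, 6} and table 4 has {3, 4, 6}, leaving only 5.
Round 5 already has {1, 2, 3, 5, 6} and table 1 already has {1, 2, 3}, so round 5, table 1 must be 4.

4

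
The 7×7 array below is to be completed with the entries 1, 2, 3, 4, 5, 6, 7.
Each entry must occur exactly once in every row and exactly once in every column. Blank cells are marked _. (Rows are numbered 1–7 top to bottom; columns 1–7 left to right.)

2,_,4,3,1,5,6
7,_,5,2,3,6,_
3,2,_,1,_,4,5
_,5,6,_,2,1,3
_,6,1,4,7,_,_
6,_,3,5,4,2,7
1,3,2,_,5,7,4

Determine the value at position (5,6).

Row 5 already has {1, 4, 6, 7} and column 6 already has {1, 2, 4, 5, 6, 7}, so row 5, column 6 must be 3.

3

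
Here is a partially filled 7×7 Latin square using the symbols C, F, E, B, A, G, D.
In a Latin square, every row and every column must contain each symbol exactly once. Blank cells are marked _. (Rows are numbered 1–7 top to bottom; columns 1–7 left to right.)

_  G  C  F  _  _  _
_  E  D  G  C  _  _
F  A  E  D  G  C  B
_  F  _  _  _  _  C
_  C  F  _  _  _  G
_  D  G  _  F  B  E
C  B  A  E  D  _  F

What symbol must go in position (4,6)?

Row 2, column 7: row 2 has {C, E, G, D} and column 7 has {C, F, E, B, G}, leaving only A.
Row 1, column 7: row 1 has {C, F, G} and column 7 has {C, F, E, B, A, G}, leaving only D.
Row 2, column 1: row 2 has {C, E, A, G, D} and column 1 has {C, F}, leaving only B.
Row 2, column 6: row 2 has {C, E, B, A, G, D} and column 6 has {C, B}, leaving only F.
Row 4, column 3: row 4 has {C, F} and column 3 has {C, F, E, A, G, D}, leaving only B.
Row 4, column 4: row 4 has {C, F, B} and column 4 has {F, E, G, D}, leaving only A.
Row 4, column 5: row 4 has {C, F, B, A} and column 5 has {C, F, G, D}, leaving only E.
Row 5, column 4: row 5 has {C, F, G} and column 4 has {F, E, A, G, D}, leaving only B.
Row 5, column 5: row 5 has {C, F, B, G} and column 5 has {C, F, E, G, D}, leaving only A.
Row 1, column 5: row 1 has {C, F, G, D} and column 5 has {C, F, E, A, G, D}, leaving only B.
Row 6, column 1: row 6 has {F, E, B, G, D} and column 1 has {C, F, B}, leaving only A.
Row 1, column 1: row 1 has {C, F, B, G, D} and column 1 has {C, F, B, A}, leaving only E.
Row 1, column 6: row 1 has {C, F, E, B, G, D} and column 6 has {C, F, B}, leaving only A.
Row 5, column 1: row 5 has {C, F, B, A, G} and column 1 has {C, F, E, B, A}, leaving only D.
Row 4, column 1: row 4 has {C, F, E, B, A} and column 1 has {C, F, E, B, A, D}, leaving only G.
Row 4 already has {C, F, E, B, A, G} and column 6 already has {C, F, B, A}, so row 4, column 6 must be D.

D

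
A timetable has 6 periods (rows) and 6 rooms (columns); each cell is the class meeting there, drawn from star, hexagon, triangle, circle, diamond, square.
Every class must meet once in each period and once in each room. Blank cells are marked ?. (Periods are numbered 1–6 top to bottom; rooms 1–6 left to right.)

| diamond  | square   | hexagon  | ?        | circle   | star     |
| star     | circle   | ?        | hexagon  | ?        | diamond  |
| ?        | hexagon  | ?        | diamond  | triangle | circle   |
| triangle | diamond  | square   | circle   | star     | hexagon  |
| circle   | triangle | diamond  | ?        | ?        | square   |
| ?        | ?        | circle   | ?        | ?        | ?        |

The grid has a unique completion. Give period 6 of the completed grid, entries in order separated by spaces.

Period 6, room 2: period 6 has {circle} and room 2 has {hexagon, triangle, circle, diamond, square}, leaving only star.
Period 6, room 6: period 6 has {star, circle} and room 6 has {star, hexagon, circle, diamond, square}, leaving only triangle.
Period 6, room 4: period 6 has {star, triangle, circle} and room 4 has {hexagon, circle, diamond}, leaving only square.
Period 6, room 1: period 6 has {star, triangle, circle, square} and room 1 has {star, triangle, circle, diamond}, leaving only hexagon.
Period 6, room 5: period 6 has {star, hexagon, triangle, circle, square} and room 5 has {star, triangle, circle}, leaving only diamond.
So period 6 reads: hexagon star circle square diamond triangle.

hexagon star circle square diamond triangle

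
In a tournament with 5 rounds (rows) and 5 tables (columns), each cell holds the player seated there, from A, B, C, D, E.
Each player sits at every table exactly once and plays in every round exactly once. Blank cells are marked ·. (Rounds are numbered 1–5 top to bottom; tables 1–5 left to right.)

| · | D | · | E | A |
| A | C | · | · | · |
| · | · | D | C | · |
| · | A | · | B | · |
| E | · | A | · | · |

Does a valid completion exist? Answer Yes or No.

Round 2, table 4: round 2 has {A, C} and table 4 has {B, C, E}, so it must be D.
Now round 5, table 4: round 5 together with table 4 already contain {A, B, C, D, E} — every symbol — so nothing can go there. The grid has no valid completion.

No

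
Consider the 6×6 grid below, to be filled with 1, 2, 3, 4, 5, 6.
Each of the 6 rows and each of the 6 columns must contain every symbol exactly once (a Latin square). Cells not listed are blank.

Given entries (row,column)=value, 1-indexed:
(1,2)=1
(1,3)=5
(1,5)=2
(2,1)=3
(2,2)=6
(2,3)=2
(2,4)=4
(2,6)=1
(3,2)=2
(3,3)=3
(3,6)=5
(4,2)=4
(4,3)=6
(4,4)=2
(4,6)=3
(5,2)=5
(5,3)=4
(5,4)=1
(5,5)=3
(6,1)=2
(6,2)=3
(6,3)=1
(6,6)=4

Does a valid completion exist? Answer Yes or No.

Yes

No row or column among the givens repeats a symbol, and propagating forced cells runs into no contradiction.
One valid completion exists (for instance, 4 1 5 3 2 6 / 3 6 2 4 5 1 / 1 2 3 6 4 5 / 5 4 6 2 1 3 / 6 5 4 1 3 2 / 2 3 1 5 6 4).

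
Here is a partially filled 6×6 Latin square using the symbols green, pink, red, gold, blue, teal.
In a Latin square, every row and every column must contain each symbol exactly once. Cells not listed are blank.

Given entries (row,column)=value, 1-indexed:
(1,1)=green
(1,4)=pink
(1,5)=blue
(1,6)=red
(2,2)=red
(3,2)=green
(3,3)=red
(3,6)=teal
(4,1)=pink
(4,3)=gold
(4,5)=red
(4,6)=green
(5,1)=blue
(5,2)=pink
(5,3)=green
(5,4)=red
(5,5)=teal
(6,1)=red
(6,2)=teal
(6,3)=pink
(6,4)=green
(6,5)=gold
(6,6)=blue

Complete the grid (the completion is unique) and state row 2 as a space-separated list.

Row 1, column 2: row 1 has {green, pink, red, blue} and column 2 has {green, pink, red, teal}, leaving only gold.
Row 1, column 3: row 1 has {green, pink, red, gold, blue} and column 3 has {green, pink, red, gold}, leaving only teal.
Row 2, column 3: row 2 has {red} and column 3 has {green, pink, red, gold, teal}, leaving only blue.
Row 3, column 1: row 3 has {green, red, teal} and column 1 has {green, pink, red, blue}, leaving only gold.
Row 2, column 1: row 2 has {red, blue} and column 1 has {green, pink, red, gold, blue}, leaving only teal.
Row 2, column 4: row 2 has {red, blue, teal} and column 4 has {green, pink, red}, leaving only gold.
Row 2, column 6: row 2 has {red, gold, blue, teal} and column 6 has {green, red, blue, teal}, leaving only pink.
Row 2, column 5: row 2 has {pink, red, gold, blue, teal} and column 5 has {red, gold, blue, teal}, leaving only green.
So row 2 reads: teal red blue gold green pink.

teal red blue gold green pink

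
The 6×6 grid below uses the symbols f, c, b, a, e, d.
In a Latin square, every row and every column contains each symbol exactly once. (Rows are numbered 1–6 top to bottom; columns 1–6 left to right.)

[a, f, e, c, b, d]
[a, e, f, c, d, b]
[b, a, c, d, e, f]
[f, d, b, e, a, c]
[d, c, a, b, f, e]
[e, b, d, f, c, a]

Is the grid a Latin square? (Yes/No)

No

Every row is a permutation, but column 1 contains a twice (at rows 1 and 2).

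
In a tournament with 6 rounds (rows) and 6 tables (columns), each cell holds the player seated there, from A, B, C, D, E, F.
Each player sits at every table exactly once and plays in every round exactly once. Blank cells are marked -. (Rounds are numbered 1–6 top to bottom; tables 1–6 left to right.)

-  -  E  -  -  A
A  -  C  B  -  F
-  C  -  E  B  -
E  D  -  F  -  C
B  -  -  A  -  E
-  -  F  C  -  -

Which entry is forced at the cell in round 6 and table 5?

E

Round 1, table 4: round 1 has {A, E} and table 4 has {A, B, C, E, F}, leaving only D.
Round 2, table 2: round 2 has {A, B, C, F} and table 2 has {C, D}, leaving only E.
Round 2, table 5: round 2 has {A, B, C, E, F} and table 5 has {B}, leaving only D.
Round 3, table 6: round 3 has {B, C, E} and table 6 has {A, C, E, F}, leaving only D.
Round 3, table 1: round 3 has {B, C, D, E} and table 1 has {A, B, E}, leaving only F.
Round 1, table 1: round 1 has {A, D, E} and table 1 has {A, B, E, F}, leaving only C.
Round 1, table 5: round 1 has {A, C, D, E} and table 5 has {B, D}, leaving only F.
Round 1, table 2: round 1 has {A, C, D, E, F} and table 2 has {C, D, E}, leaving only B.
Round 3, table 3: round 3 has {B, C, D, E, F} and table 3 has {C, E, F}, leaving only A.
Round 4, table 3: round 4 has {C, D, E, F} and table 3 has {A, C, E, F}, leaving only B.
Round 4, table 5: round 4 has {B, C, D, E, F} and table 5 has {B, D, F}, leaving only A.
Round 6 already has {C, F} and table 5 already has {A, B, D, F}, so round 6, table 5 must be E.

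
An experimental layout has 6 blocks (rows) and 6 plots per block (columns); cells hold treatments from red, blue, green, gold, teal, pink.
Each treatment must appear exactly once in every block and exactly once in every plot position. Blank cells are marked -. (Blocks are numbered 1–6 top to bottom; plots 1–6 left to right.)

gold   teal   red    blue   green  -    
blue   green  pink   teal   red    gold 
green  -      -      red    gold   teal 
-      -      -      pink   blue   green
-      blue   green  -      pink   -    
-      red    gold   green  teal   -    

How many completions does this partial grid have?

1

Block 1, plot 6: eliminating its block and plot leaves {pink}.
Block 3, plot 2: eliminating its block and plot leaves {pink}.
Block 3, plot 3: eliminating its block and plot leaves {blue}.
Block 4, plot 1: eliminating its block and plot leaves {red, teal}.
Block 4, plot 2: eliminating its block and plot leaves {gold}.
Block 4, plot 3: eliminating its block and plot leaves {teal}.
Block 5, plot 1: eliminating its block and plot leaves {red, teal}.
Block 5, plot 4: eliminating its block and plot leaves {gold}.
Block 5, plot 6: eliminating its block and plot leaves {red}.
Block 6, plot 1: eliminating its block and plot leaves {pink}.
Block 6, plot 6: eliminating its block and plot leaves {blue, pink}.
Only one assignment across all blanks avoids any block or plot repeat, giving 1 completion.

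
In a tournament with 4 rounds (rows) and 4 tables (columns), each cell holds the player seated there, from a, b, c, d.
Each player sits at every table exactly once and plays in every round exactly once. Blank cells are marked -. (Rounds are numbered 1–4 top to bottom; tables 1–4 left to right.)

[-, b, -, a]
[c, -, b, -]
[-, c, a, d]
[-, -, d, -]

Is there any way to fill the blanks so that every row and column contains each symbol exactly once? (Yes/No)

No

Round 2, table 4: round 2 together with table 4 already contain {a, b, c, d} — every symbol — so nothing can go there. The grid has no valid completion.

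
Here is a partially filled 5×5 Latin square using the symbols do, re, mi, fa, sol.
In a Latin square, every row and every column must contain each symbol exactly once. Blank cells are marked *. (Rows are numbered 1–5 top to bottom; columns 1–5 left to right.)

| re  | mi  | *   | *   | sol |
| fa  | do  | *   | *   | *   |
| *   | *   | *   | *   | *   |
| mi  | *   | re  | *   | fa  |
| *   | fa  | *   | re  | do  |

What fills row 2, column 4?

Row 4, column 2: row 4 has {re, mi, fa} and column 2 has {do, mi, fa}, leaving only sol.
Row 3, column 2: row 3 has {} and column 2 has {do, mi, fa, sol}, leaving only re.
Row 3, column 5: row 3 has {re} and column 5 has {do, fa, sol}, leaving only mi.
Row 2, column 5: row 2 has {do, fa} and column 5 has {do, mi, fa, sol}, leaving only re.
Row 4, column 4: row 4 has {re, mi, fa, sol} and column 4 has {re}, leaving only do.
Row 1, column 4: row 1 has {re, mi, sol} and column 4 has {do, re}, leaving only fa.
Row 1, column 3: row 1 has {re, mi, fa, sol} and column 3 has {re}, leaving only do.
Row 3, column 4: row 3 has {re, mi} and column 4 has {do, re, fa}, leaving only sol.
Row 2 already has {do, re, fa} and column 4 already has {do, re, fa, sol}, so row 2, column 4 must be mi.

mi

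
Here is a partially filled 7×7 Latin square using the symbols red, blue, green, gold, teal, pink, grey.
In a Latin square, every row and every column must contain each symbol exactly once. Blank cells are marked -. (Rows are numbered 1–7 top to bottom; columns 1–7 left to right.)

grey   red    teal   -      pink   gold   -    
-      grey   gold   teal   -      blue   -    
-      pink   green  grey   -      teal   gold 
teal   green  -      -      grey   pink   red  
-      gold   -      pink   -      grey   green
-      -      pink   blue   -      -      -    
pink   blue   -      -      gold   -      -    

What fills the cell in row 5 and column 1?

Row 1, column 4: row 1 has {red, gold, teal, pink, grey} and column 4 has {blue, teal, pink, grey}, leaving only green.
Row 1, column 7: row 1 has {red, green, gold, teal, pink, grey} and column 7 has {red, green, gold}, leaving only blue.
Row 2, column 7: row 2 has {blue, gold, teal, grey} and column 7 has {red, blue, green, gold}, leaving only pink.
Row 4, column 3: row 4 has {red, green, teal, pink, grey} and column 3 has {green, gold, teal, pink}, leaving only blue.
Row 4, column 4: row 4 has {red, blue, green, teal, pink, grey} and column 4 has {blue, green, teal, pink, grey}, leaving only gold.
Row 5, column 3: row 5 has {green, gold, pink, grey} and column 3 has {blue, green, gold, teal, pink}, leaving only red.
Row 5 already has {red, green, gold, pink, grey} and column 1 already has {teal, pink, grey}, so row 5, column 1 must be blue.

blue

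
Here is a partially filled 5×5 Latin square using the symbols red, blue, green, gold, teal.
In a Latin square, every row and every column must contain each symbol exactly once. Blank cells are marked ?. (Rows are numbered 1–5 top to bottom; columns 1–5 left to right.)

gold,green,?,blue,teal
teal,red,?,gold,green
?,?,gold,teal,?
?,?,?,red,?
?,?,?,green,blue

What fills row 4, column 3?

Row 1, column 3: row 1 has {blue, green, gold, teal} and column 3 has {gold}, leaving only red.
Row 2, column 3: row 2 has {red, green, gold, teal} and column 3 has {red, gold}, leaving only blue.
Row 3, column 2: row 3 has {gold, teal} and column 2 has {red, green}, leaving only blue.
Row 3, column 5: row 3 has {blue, gold, teal} and column 5 has {blue, green, teal}, leaving only red.
Row 3, column 1: row 3 has {red, blue, gold, teal} and column 1 has {gold, teal}, leaving only green.
Row 4, column 1: row 4 has {red} and column 1 has {green, gold, teal}, leaving only blue.
Row 4, column 5: row 4 has {red, blue} and column 5 has {red, blue, green, teal}, leaving only gold.
Row 4, column 2: row 4 has {red, blue, gold} and column 2 has {red, blue, green}, leaving only teal.
Row 4 already has {red, blue, gold, teal} and column 3 already has {red, blue, gold}, so row 4, column 3 must be green.

green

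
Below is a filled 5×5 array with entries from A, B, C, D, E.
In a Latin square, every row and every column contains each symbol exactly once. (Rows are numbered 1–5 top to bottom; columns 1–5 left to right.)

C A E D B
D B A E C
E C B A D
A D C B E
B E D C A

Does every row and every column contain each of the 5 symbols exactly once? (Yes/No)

Yes

Each row is a permutation of the 5 symbols, and so is each column.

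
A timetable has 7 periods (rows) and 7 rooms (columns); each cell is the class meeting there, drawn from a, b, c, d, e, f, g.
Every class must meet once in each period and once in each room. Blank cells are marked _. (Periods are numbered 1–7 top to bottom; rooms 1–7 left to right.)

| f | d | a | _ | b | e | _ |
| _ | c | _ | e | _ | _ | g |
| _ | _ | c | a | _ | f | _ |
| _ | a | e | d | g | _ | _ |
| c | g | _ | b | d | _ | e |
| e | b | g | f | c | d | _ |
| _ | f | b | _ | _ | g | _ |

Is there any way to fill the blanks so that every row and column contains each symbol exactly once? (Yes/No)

Period 1, room 7: period 1 has {a, b, d, e, f} and room 7 has {e, g}, so it must be c.
Period 1, room 4: period 1 has {a, b, c, d, e, f} and room 4 has {a, b, d, e, f}, so it must be g.
Period 3, room 2: period 3 has {a, c, f} and room 2 has {a, b, c, d, f, g}, so it must be e.
Now period 3, room 5: period 3 together with room 5 already contain {a, b, c, d, e, f, g} — every symbol — so nothing can go there. The grid has no valid completion.

No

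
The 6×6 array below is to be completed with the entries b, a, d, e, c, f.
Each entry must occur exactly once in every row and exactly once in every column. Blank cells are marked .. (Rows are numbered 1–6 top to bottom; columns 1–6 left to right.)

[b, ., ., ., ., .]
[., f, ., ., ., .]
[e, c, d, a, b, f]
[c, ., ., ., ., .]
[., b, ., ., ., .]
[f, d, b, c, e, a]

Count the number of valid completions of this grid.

52

Row 1, column 2: eliminating its row and column leaves {a, e}.
Row 1, column 3: eliminating its row and column leaves {a, e, c, f}.
Row 1, column 4: eliminating its row and column leaves {d, e, f}.
Row 1, column 5: eliminating its row and column leaves {a, d, c, f}.
Row 1, column 6: eliminating its row and column leaves {d, e, c}.
Row 2, column 1: eliminating its row and column leaves {a, d}.
Row 2, column 3: eliminating its row and column leaves {a, e, c}.
Row 2, column 4: eliminating its row and column leaves {b, d, e}.
Row 2, column 5: eliminating its row and column leaves {a, d, c}.
Row 2, column 6: eliminating its row and column leaves {b, d, e, c}.
Row 4, column 2: eliminating its row and column leaves {a, e}.
Row 4, column 3: eliminating its row and column leaves {a, e, f}.
Row 4, column 4: eliminating its row and column leaves {b, d, e, f}.
Row 4, column 5: eliminating its row and column leaves {a, d, f}.
Row 4, column 6: eliminating its row and column leaves {b, d, e}.
Row 5, column 1: eliminating its row and column leaves {a, d}.
Row 5, column 3: eliminating its row and column leaves {a, e, c, f}.
Row 5, column 4: eliminating its row and column leaves {d, e, f}.
Row 5, column 5: eliminating its row and column leaves {a, d, c, f}.
Row 5, column 6: eliminating its row and column leaves {d, e, c}.
Enumerating the assignments across these blanks that avoid any row or column repeat gives 52 completions.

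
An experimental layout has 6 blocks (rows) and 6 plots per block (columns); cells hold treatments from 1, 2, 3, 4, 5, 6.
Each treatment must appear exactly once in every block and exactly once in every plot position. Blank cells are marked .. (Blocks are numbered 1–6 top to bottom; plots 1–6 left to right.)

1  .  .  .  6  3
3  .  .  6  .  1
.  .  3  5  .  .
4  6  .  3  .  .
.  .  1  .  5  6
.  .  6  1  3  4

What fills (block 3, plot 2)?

Block 3, plot 6: block 3 has {3, 5} and plot 6 has {1, 3, 4, 6}, leaving only 2.
Block 3, plot 1: block 3 has {2, 3, 5} and plot 1 has {1, 3, 4}, leaving only 6.
Block 4, plot 6: block 4 has {3, 4, 6} and plot 6 has {1, 2, 3, 4, 6}, leaving only 5.
Block 4, plot 3: block 4 has {3, 4, 5, 6} and plot 3 has {1, 3, 6}, leaving only 2.
Block 4, plot 5: block 4 has {2, 3, 4, 5, 6} and plot 5 has {3, 5, 6}, leaving only 1.
Block 3, plot 5: block 3 has {2, 3, 5, 6} and plot 5 has {1, 3, 5, 6}, leaving only 4.
Block 3 already has {2, 3, 4, 5, 6} and plot 2 already has {6}, so block 3, plot 2 must be 1.

1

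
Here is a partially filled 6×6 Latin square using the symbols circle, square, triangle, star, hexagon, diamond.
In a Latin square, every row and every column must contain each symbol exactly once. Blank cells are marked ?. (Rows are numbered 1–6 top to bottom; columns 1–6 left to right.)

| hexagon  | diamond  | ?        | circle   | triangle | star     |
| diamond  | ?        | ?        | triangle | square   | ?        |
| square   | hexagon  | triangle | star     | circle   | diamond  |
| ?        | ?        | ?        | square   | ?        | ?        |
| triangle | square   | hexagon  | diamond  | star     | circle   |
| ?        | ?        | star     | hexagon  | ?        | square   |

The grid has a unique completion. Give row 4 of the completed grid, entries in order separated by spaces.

star circle diamond square hexagon triangle

Row 1, column 3: row 1 has {circle, triangle, star, hexagon, diamond} and column 3 has {triangle, star, hexagon}, leaving only square.
Row 2, column 3: row 2 has {square, triangle, diamond} and column 3 has {square, triangle, star, hexagon}, leaving only circle.
Row 4, column 3: row 4 has {square} and column 3 has {circle, square, triangle, star, hexagon}, leaving only diamond.
Row 4, column 5: row 4 has {square, diamond} and column 5 has {circle, square, triangle, star}, leaving only hexagon.
Row 4, column 6: row 4 has {square, hexagon, diamond} and column 6 has {circle, square, star, diamond}, leaving only triangle.
Row 2, column 2: row 2 has {circle, square, triangle, diamond} and column 2 has {square, hexagon, diamond}, leaving only star.
Row 4, column 2: row 4 has {square, triangle, hexagon, diamond} and column 2 has {square, star, hexagon, diamond}, leaving only circle.
Row 4, column 1: row 4 has {circle, square, triangle, hexagon, diamond} and column 1 has {square, triangle, hexagon, diamond}, leaving only star.
So row 4 reads: star circle diamond square hexagon triangle.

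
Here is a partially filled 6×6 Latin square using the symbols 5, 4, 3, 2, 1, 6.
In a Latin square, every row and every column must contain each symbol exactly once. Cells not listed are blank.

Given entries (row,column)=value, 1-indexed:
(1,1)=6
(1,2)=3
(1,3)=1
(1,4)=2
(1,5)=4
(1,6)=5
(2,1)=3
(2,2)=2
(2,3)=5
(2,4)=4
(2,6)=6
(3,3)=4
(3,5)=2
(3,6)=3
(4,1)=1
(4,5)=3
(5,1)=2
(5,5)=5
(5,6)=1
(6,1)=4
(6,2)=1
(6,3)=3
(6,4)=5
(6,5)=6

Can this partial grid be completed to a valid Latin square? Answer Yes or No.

No row or column among the givens repeats a symbol, and propagating forced cells runs into no contradiction.
One valid completion exists (for instance, 6 3 1 2 4 5 / 3 2 5 4 1 6 / 5 6 4 1 2 3 / 1 5 2 6 3 4 / 2 4 6 3 5 1 / 4 1 3 5 6 2).

Yes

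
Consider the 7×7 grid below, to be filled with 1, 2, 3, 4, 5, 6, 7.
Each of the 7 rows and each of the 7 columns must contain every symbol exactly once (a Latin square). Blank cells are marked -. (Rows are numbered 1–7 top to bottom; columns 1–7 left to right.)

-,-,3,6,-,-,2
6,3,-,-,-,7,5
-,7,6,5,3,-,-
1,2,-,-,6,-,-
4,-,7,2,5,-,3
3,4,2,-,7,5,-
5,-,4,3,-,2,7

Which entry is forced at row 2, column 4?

4

Row 1, column 1: row 1 has {2, 3, 6} and column 1 has {1, 3, 4, 5, 6}, leaving only 7.
Row 2, column 3: row 2 has {3, 5, 6, 7} and column 3 has {2, 3, 4, 6, 7}, leaving only 1.
Row 2 already has {1, 3, 5, 6, 7} and column 4 already has {2, 3, 5, 6}, so row 2, column 4 must be 4.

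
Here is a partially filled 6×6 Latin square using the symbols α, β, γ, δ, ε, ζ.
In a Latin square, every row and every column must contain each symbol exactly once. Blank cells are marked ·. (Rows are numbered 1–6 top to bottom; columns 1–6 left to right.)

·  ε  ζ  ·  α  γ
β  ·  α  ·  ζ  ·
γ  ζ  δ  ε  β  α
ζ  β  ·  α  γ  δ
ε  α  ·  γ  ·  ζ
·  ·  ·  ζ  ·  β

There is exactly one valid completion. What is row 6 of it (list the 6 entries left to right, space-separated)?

α δ γ ζ ε β

Row 1, column 1: row 1 has {α, γ, ε, ζ} and column 1 has {β, γ, ε, ζ}, leaving only δ.
Row 6, column 1: row 6 has {β, ζ} and column 1 has {β, γ, δ, ε, ζ}, leaving only α.
Row 1, column 4: row 1 has {α, γ, δ, ε, ζ} and column 4 has {α, γ, ε, ζ}, leaving only β.
Row 2, column 4: row 2 has {α, β, ζ} and column 4 has {α, β, γ, ε, ζ}, leaving only δ.
Row 2, column 2: row 2 has {α, β, δ, ζ} and column 2 has {α, β, ε, ζ}, leaving only γ.
Row 6, column 2: row 6 has {α, β, ζ} and column 2 has {α, β, γ, ε, ζ}, leaving only δ.
Row 6, column 5: row 6 has {α, β, δ, ζ} and column 5 has {α, β, γ, ζ}, leaving only ε.
Row 6, column 3: row 6 has {α, β, δ, ε, ζ} and column 3 has {α, δ, ζ}, leaving only γ.
So row 6 reads: α δ γ ζ ε β.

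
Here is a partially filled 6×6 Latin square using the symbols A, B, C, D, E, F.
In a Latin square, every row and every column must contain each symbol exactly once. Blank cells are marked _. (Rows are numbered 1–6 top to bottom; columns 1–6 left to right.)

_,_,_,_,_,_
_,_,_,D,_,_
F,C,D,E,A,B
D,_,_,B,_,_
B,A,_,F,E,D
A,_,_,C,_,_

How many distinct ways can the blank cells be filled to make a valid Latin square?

Row 1, column 1: eliminating its row and column leaves {C, E}.
Row 1, column 2: eliminating its row and column leaves {B, D, E, F}.
Row 1, column 3: eliminating its row and column leaves {A, B, C, E, F}.
Row 1, column 4: eliminating its row and column leaves {A}.
Row 1, column 5: eliminating its row and column leaves {B, C, D, F}.
Row 1, column 6: eliminating its row and column leaves {A, C, E, F}.
Row 2, column 1: eliminating its row and column leaves {C, E}.
Row 2, column 2: eliminating its row and column leaves {B, E, F}.
Row 2, column 3: eliminating its row and column leaves {A, B, C, E, F}.
Row 2, column 5: eliminating its row and column leaves {B, C, F}.
Row 2, column 6: eliminating its row and column leaves {A, C, E, F}.
Row 4, column 2: eliminating its row and column leaves {E, F}.
Row 4, column 3: eliminating its row and column leaves {A, C, E, F}.
Row 4, column 5: eliminating its row and column leaves {C, F}.
Row 4, column 6: eliminating its row and column leaves {A, C, E, F}.
Row 5, column 3: eliminating its row and column leaves {C}.
Row 6, column 2: eliminating its row and column leaves {B, D, E, F}.
Row 6, column 3: eliminating its row and column leaves {B, E, F}.
Row 6, column 5: eliminating its row and column leaves {B, D, F}.
Row 6, column 6: eliminating its row and column leaves {E, F}.
Enumerating the assignments across these blanks that avoid any row or column repeat gives 26 completions.

26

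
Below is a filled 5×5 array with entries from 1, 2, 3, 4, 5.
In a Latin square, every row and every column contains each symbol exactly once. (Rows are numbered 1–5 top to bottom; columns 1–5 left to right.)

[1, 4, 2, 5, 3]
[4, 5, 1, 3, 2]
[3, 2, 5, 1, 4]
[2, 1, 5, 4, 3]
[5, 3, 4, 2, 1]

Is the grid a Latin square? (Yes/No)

Every row is a permutation, but column 3 contains 5 twice (at rows 3 and 4).

No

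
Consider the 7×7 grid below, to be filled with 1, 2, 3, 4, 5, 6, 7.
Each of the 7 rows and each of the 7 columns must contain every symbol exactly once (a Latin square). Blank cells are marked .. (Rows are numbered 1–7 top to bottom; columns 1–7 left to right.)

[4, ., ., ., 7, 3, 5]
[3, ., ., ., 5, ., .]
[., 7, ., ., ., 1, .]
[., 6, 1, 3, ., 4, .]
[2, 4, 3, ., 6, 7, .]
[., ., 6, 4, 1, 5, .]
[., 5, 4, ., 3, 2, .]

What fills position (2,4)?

1

Row 1, column 3: row 1 has {3, 4, 5, 7} and column 3 has {1, 3, 4, 6}, leaving only 2.
Row 1, column 2: row 1 has {2, 3, 4, 5, 7} and column 2 has {4, 5, 6, 7}, leaving only 1.
Row 1, column 4: row 1 has {1, 2, 3, 4, 5, 7} and column 4 has {3, 4}, leaving only 6.
Row 2, column 2: row 2 has {3, 5} and column 2 has {1, 4, 5, 6, 7}, leaving only 2.
Row 2, column 3: row 2 has {2, 3, 5} and column 3 has {1, 2, 3, 4, 6}, leaving only 7.
Row 2 already has {2, 3, 5, 7} and column 4 already has {3, 4, 6}, so row 2, column 4 must be 1.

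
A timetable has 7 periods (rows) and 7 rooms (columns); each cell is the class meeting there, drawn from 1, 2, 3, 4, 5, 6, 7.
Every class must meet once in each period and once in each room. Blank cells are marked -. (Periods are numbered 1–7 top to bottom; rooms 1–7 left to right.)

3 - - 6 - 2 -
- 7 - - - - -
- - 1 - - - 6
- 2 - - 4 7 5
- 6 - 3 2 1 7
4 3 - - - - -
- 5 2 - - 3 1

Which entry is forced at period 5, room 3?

Period 1, room 7: period 1 has {2, 3, 6} and room 7 has {1, 5, 6, 7}, leaving only 4.
Period 1, room 2: period 1 has {2, 3, 4, 6} and room 2 has {2, 3, 5, 6, 7}, leaving only 1.
Period 3, room 2: period 3 has {1, 6} and room 2 has {1, 2, 3, 5, 6, 7}, leaving only 4.
Period 3, room 6: period 3 has {1, 4, 6} and room 6 has {1, 2, 3, 7}, leaving only 5.
Period 4, room 4: period 4 has {2, 4, 5, 7} and room 4 has {3, 6}, leaving only 1.
Period 4, room 1: period 4 has {1, 2, 4, 5, 7} and room 1 has {3, 4}, leaving only 6.
Period 4, room 3: period 4 has {1, 2, 4, 5, 6, 7} and room 3 has {1, 2}, leaving only 3.
Period 5, room 1: period 5 has {1, 2, 3, 6, 7} and room 1 has {3, 4, 6}, leaving only 5.
Period 5 already has {1, 2, 3, 5, 6, 7} and room 3 already has {1, 2, 3}, so period 5, room 3 must be 4.

4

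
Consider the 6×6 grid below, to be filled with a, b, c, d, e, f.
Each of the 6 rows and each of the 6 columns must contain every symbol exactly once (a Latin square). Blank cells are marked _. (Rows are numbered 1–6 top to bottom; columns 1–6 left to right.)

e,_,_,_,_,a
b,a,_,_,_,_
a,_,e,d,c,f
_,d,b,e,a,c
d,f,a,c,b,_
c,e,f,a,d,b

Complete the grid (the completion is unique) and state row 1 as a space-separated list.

Row 1, column 5: row 1 has {a, e} and column 5 has {a, b, c, d}, leaving only f.
Row 1, column 4: row 1 has {a, e, f} and column 4 has {a, c, d, e}, leaving only b.
Row 1, column 2: row 1 has {a, b, e, f} and column 2 has {a, d, e, f}, leaving only c.
Row 1, column 3: row 1 has {a, b, c, e, f} and column 3 has {a, b, e, f}, leaving only d.
So row 1 reads: e c d b f a.

e c d b f a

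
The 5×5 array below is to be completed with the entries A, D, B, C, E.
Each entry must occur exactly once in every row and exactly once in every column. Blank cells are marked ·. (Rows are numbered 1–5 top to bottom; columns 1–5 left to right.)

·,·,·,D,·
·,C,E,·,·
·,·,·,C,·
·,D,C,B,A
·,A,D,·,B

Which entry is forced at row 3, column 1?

D

Row 2, column 4: row 2 has {C, E} and column 4 has {D, B, C}, leaving only A.
Row 2, column 5: row 2 has {A, C, E} and column 5 has {A, B}, leaving only D.
Row 2, column 1: row 2 has {A, D, C, E} and column 1 has {}, leaving only B.
Row 3, column 5: row 3 has {C} and column 5 has {A, D, B}, leaving only E.
Row 1, column 5: row 1 has {D} and column 5 has {A, D, B, E}, leaving only C.
Row 3, column 2: row 3 has {C, E} and column 2 has {A, D, C}, leaving only B.
Row 1, column 2: row 1 has {D, C} and column 2 has {A, D, B, C}, leaving only E.
Row 1, column 1: row 1 has {D, C, E} and column 1 has {B}, leaving only A.
Row 3 already has {B, C, E} and column 1 already has {A, B}, so row 3, column 1 must be D.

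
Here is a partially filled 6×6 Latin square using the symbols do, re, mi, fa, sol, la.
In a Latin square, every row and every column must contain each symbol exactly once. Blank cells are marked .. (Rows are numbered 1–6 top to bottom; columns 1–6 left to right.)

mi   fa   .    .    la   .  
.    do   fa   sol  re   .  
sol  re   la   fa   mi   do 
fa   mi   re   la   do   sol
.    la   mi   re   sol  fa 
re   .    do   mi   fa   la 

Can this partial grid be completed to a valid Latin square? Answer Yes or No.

No row or column among the givens repeats a symbol, and propagating forced cells runs into no contradiction.
One valid completion exists (for instance, mi fa sol do la re / la do fa sol re mi / sol re la fa mi do / fa mi re la do sol / do la mi re sol fa / re sol do mi fa la).

Yes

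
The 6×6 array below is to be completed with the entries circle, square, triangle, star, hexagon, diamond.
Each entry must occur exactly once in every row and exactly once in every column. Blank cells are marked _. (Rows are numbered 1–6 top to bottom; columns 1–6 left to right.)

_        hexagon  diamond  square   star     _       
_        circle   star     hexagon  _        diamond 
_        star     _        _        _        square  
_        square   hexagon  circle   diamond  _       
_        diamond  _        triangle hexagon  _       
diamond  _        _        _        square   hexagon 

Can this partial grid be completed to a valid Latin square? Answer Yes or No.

No row or column among the givens repeats a symbol, and propagating forced cells runs into no contradiction.
One valid completion exists (for instance, triangle hexagon diamond square star circle / square circle star hexagon triangle diamond / hexagon star triangle diamond circle square / star square hexagon circle diamond triangle / circle diamond square triangle hexagon star / diamond triangle circle star square hexagon).

Yes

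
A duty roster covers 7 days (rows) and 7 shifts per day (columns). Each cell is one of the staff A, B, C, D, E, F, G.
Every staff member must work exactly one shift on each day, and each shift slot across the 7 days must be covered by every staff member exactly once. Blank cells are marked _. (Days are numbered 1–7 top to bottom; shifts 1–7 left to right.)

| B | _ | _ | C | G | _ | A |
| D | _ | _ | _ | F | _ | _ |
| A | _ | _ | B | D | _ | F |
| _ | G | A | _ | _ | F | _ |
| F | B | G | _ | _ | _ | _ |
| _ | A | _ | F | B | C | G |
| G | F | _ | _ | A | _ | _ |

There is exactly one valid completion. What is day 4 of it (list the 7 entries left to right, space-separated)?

Day 6, shift 1: day 6 has {A, B, C, F, G} and shift 1 has {A, B, D, F, G}, leaving only E.
Day 4, shift 1: day 4 has {A, F, G} and shift 1 has {A, B, D, E, F, G}, leaving only C.
Day 4, shift 5: day 4 has {A, C, F, G} and shift 5 has {A, B, D, F, G}, leaving only E.
Day 4, shift 4: day 4 has {A, C, E, F, G} and shift 4 has {B, C, F}, leaving only D.
Day 4, shift 7: day 4 has {A, C, D, E, F, G} and shift 7 has {A, F, G}, leaving only B.
So day 4 reads: C G A D E F B.

C G A D E F B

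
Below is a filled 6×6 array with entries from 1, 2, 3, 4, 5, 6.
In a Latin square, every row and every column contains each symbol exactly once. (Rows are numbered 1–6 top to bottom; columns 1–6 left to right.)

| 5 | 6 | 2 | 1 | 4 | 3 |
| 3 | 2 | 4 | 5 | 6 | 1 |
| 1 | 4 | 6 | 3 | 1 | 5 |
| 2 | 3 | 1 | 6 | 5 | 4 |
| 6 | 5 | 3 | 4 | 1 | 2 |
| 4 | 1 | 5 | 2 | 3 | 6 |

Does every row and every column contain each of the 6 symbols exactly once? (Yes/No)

Column 5 contains 1 twice (at rows 3 and 5), so it is not a permutation.

No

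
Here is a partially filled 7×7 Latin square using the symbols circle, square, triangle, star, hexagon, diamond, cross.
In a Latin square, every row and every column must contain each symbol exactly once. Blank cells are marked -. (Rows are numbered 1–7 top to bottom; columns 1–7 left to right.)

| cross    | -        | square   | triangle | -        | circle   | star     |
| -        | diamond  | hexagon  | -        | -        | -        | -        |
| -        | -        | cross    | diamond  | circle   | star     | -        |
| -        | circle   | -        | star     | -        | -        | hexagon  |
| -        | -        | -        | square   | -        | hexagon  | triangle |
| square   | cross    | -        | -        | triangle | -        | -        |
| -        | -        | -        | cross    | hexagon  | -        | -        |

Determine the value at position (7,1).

Row 1, column 2: row 1 has {circle, square, triangle, star, cross} and column 2 has {circle, diamond, cross}, leaving only hexagon.
Row 1, column 5: row 1 has {circle, square, triangle, star, hexagon, cross} and column 5 has {circle, triangle, hexagon}, leaving only diamond.
Row 2, column 4: row 2 has {hexagon, diamond} and column 4 has {square, triangle, star, diamond, cross}, leaving only circle.
Row 3, column 7: row 3 has {circle, star, diamond, cross} and column 7 has {triangle, star, hexagon}, leaving only square.
Row 2, column 7: row 2 has {circle, hexagon, diamond} and column 7 has {square, triangle, star, hexagon}, leaving only cross.
Row 3, column 2: row 3 has {circle, square, star, diamond, cross} and column 2 has {circle, hexagon, diamond, cross}, leaving only triangle.
Row 3, column 1: row 3 has {circle, square, triangle, star, diamond, cross} and column 1 has {square, cross}, leaving only hexagon.
Row 5, column 2: row 5 has {square, triangle, hexagon} and column 2 has {circle, triangle, hexagon, diamond, cross}, leaving only star.
Row 5, column 5: row 5 has {square, triangle, star, hexagon} and column 5 has {circle, triangle, hexagon, diamond}, leaving only cross.
Row 4, column 5: row 4 has {circle, star, hexagon} and column 5 has {circle, triangle, hexagon, diamond, cross}, leaving only square.
Row 2, column 5: row 2 has {circle, hexagon, diamond, cross} and column 5 has {circle, square, triangle, hexagon, diamond, cross}, leaving only star.
Row 2, column 1: row 2 has {circle, star, hexagon, diamond, cross} and column 1 has {square, hexagon, cross}, leaving only triangle.
Row 2, column 6: row 2 has {circle, triangle, star, hexagon, diamond, cross} and column 6 has {circle, star, hexagon}, leaving only square.
Row 4, column 1: row 4 has {circle, square, star, hexagon} and column 1 has {square, triangle, hexagon, cross}, leaving only diamond.
Row 4, column 3: row 4 has {circle, square, star, hexagon, diamond} and column 3 has {square, hexagon, cross}, leaving only triangle.
Row 4, column 6: row 4 has {circle, square, triangle, star, hexagon, diamond} and column 6 has {circle, square, star, hexagon}, leaving only cross.
Row 5, column 1: row 5 has {square, triangle, star, hexagon, cross} and column 1 has {square, triangle, hexagon, diamond, cross}, leaving only circle.
Row 7 already has {hexagon, cross} and column 1 already has {circle, square, triangle, hexagon, diamond, cross}, so row 7, column 1 must be star.

star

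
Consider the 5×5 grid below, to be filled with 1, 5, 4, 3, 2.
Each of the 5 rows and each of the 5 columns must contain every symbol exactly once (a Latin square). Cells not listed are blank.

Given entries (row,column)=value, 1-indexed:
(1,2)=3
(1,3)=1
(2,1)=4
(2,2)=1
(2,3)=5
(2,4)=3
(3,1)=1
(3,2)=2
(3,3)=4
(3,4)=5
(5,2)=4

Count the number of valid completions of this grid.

Row 1, column 1: eliminating its row and column leaves {5, 2}.
Row 1, column 4: eliminating its row and column leaves {4, 2}.
Row 1, column 5: eliminating its row and column leaves {5, 4, 2}.
Row 2, column 5: eliminating its row and column leaves {2}.
Row 3, column 5: eliminating its row and column leaves {3}.
Row 4, column 1: eliminating its row and column leaves {5, 3, 2}.
Row 4, column 2: eliminating its row and column leaves {5}.
Row 4, column 3: eliminating its row and column leaves {3, 2}.
Row 4, column 4: eliminating its row and column leaves {1, 4, 2}.
Row 4, column 5: eliminating its row and column leaves {1, 5, 4, 3, 2}.
Row 5, column 1: eliminating its row and column leaves {5, 3, 2}.
Row 5, column 3: eliminating its row and column leaves {3, 2}.
Row 5, column 4: eliminating its row and column leaves {1, 2}.
Row 5, column 5: eliminating its row and column leaves {1, 5, 3, 2}.
Enumerating the assignments across these blanks that avoid any row or column repeat gives 3 completions.

3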